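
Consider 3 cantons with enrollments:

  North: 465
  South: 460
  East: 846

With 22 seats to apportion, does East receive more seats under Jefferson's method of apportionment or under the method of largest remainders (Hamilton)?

Jefferson

Jefferson: North 6, South 5, East 11.
Hamilton: North 6, South 6, East 10.
East gets 11 under Jefferson and 10 under Hamilton.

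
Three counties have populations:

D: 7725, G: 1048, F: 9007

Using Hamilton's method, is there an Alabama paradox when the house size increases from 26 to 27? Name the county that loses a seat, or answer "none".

At 26 seats: D 11, G 2, F 13.
At 27 seats: D 12, G 1, F 14.
G drops from 2 to 1.

G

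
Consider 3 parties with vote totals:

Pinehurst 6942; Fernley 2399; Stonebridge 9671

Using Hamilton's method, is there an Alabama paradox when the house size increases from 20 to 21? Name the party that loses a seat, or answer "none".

At 20 seats: Pinehurst 7, Fernley 3, Stonebridge 10.
At 21 seats: Pinehurst 8, Fernley 2, Stonebridge 11.
Fernley drops from 3 to 2.

Fernley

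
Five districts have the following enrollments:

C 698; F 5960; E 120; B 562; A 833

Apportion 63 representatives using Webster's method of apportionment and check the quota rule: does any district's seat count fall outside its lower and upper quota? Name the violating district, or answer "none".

F

Standard quotas: C 5.380, F 45.942, E 0.925, B 4.332, A 6.421.
Webster allocation: C 5, F 47, E 1, B 4, A 6.
F has quota 45.942 (lower 45, upper 46) but receives 47 — outside the quota interval.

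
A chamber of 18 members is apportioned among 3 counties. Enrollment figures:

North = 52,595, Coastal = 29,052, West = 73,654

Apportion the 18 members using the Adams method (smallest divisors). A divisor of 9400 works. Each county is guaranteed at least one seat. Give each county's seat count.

North=6, Coastal=4, West=8

With modified divisor 9400: modified quotas North 5.595, Coastal 3.091, West 7.836.
Rounding up: North 6, Coastal 4, West 8 (total 18).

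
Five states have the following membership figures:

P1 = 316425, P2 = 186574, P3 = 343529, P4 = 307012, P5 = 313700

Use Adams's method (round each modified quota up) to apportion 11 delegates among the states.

Standard divisor 1467240/11 ≈ 133385.455; standard quotas: P1 2.372, P2 1.399, P3 2.575, P4 2.302, P5 2.352.
Rounding up gives 3, 2, 3, 3, 3 = 14 seats, so the divisor must be adjusted.
With modified divisor 165000: modified quotas P1 1.918, P2 1.131, P3 2.082, P4 1.861, P5 1.901.
Rounding up: P1 2, P2 2, P3 3, P4 2, P5 2 (total 11).

P1 2, P2 2, P3 3, P4 2, P5 2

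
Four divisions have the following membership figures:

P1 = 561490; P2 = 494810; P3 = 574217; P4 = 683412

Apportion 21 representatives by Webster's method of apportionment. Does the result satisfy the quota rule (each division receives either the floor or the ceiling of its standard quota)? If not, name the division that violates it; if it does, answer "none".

Standard quotas: P1 5.096, P2 4.491, P3 5.211, P4 6.202.
Webster allocation: P1 5, P2 5, P3 5, P4 6.
Every allocation lies between the lower and upper quota.

none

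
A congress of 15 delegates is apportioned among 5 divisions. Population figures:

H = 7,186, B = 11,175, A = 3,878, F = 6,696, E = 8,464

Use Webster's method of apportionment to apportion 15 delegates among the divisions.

H 3, B 4, A 2, F 3, E 3

Standard divisor 37399/15 ≈ 2493.267; standard quotas: H 2.882, B 4.482, A 1.555, F 2.686, E 3.395.
Rounding to the nearest integer gives H 3, B 4, A 2, F 3, E 3 — total 15, matching the house size, so no adjustment is needed.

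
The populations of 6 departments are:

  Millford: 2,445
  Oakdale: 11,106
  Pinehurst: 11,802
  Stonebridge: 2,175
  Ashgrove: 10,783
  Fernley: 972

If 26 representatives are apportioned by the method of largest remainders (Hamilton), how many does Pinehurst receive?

Total 39283; standard divisor 39283/26 ≈ 1510.885.
Standard quotas: Millford 1.6183, Oakdale 7.3507, Pinehurst 7.8113, Stonebridge 1.4396, Ashgrove 7.1369, Fernley 0.6433.
Lower quotas: Millford 1, Oakdale 7, Pinehurst 7, Stonebridge 1, Ashgrove 7, Fernley 0 (sum 23, leaving 3 seats).
Remainders in descending order: Pinehurst 0.8113, Fernley 0.6433, Millford 0.6183, Stonebridge 0.4396, Oakdale 0.3507, Ashgrove 0.1369.
Largest remainders: Pinehurst, Fernley, Millford receive the extra seats.
Pinehurst receives 8.

8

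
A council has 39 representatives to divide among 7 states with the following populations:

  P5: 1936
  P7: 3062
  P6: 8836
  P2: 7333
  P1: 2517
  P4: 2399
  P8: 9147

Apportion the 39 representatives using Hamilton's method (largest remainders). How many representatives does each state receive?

The standard divisor is 35230/39 ≈ 903.333.
Standard quotas: P5 2.1432, P7 3.3897, P6 9.7815, P2 8.1177, P1 2.7863, P4 2.6557, P8 10.1258.
Lower quotas: P5 2, P7 3, P6 9, P2 8, P1 2, P4 2, P8 10 (sum 36, leaving 3 seats).
Remainders in descending order: P1 0.7863, P6 0.7815, P4 0.6557, P7 0.3897, P5 0.1432, P8 0.1258, P2 0.1177.
Largest remainders: P1, P6, P4 receive the extra seats.

P5 2, P7 3, P6 10, P2 8, P1 3, P4 3, P8 10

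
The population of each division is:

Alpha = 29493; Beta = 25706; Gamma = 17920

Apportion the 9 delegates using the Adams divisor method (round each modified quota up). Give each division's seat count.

Alpha: 4, Beta: 3, Gamma: 2

Standard divisor 73119/9 ≈ 8124.333; standard quotas: Alpha 3.630, Beta 3.164, Gamma 2.206.
Rounding up gives 4, 4, 3 = 11 seats, so the divisor must be adjusted.
With modified divisor 9400: modified quotas Alpha 3.138, Beta 2.735, Gamma 1.906.
Rounding up: Alpha 4, Beta 3, Gamma 2 (total 9).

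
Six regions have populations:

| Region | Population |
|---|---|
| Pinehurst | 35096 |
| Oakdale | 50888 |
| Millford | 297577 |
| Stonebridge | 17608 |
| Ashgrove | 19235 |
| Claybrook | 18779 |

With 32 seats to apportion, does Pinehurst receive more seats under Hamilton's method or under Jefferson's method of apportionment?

Hamilton

Hamilton: Pinehurst 3, Oakdale 4, Millford 22, Stonebridge 1, Ashgrove 1, Claybrook 1.
Jefferson: Pinehurst 2, Oakdale 4, Millford 23, Stonebridge 1, Ashgrove 1, Claybrook 1.
Pinehurst gets 3 under Hamilton and 2 under Jefferson.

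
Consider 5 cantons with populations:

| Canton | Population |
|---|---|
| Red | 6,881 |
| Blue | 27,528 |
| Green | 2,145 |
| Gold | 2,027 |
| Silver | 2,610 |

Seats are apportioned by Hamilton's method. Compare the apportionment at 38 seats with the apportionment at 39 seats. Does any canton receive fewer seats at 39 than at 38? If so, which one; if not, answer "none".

At 38 seats: Red 6, Blue 25, Green 2, Gold 2, Silver 3.
At 39 seats: Red 7, Blue 26, Green 2, Gold 2, Silver 2.
Silver drops from 3 to 2.

Silver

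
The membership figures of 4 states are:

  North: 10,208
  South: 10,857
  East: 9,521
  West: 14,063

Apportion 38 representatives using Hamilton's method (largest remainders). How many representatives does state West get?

12

The standard divisor is 44649/38 ≈ 1174.974.
Standard quotas: North 8.6879, South 9.2402, East 8.1032, West 11.9688.
Lower quotas: North 8, South 9, East 8, West 11 (sum 36, leaving 2 seats).
Remainders in descending order: West 0.9688, North 0.6879, South 0.2402, East 0.1032.
The surplus seats go to West, North.
West receives 12.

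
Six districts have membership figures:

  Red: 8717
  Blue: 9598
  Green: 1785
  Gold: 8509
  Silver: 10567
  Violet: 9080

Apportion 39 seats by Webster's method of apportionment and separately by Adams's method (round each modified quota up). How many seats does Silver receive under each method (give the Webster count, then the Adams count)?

9 and 8

Webster: Red 7, Blue 8, Green 1, Gold 7, Silver 9, Violet 7.
Adams: Red 7, Blue 8, Green 2, Gold 7, Silver 8, Violet 7.
Silver gets 9 under Webster and 8 under Adams.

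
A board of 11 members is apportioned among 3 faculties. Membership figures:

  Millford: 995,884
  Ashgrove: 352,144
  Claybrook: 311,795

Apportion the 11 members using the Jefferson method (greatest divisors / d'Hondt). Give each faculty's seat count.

Standard divisor 1659823/11 ≈ 150893; standard quotas: Millford 6.600, Ashgrove 2.334, Claybrook 2.066.
Rounding down gives 6, 2, 2 = 10 seats, so the divisor must be adjusted.
With modified divisor 133400: modified quotas Millford 7.465, Ashgrove 2.640, Claybrook 2.337.
Rounding down: Millford 7, Ashgrove 2, Claybrook 2 (total 11).

Millford: 7, Ashgrove: 2, Claybrook: 2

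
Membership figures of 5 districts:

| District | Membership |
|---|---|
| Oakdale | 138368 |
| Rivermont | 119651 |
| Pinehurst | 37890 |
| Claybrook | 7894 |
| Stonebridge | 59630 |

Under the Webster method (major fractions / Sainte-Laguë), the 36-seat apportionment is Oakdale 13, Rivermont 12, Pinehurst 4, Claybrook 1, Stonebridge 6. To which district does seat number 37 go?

Oakdale

Priority for the next seat is population ÷ (current seats + 0.5).
Priorities: Oakdale 10249.481, Rivermont 9572.080, Pinehurst 8420.000, Claybrook 5262.667, Stonebridge 9173.846.
Highest priority: Oakdale.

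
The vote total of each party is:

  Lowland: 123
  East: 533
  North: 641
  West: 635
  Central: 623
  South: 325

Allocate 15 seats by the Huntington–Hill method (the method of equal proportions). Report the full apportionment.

With divisor 201: modified quotas Lowland 0.612, East 2.652, North 3.189, West 3.159, Central 3.100, South 1.617.
Geometric-mean thresholds: Lowland (min 1), East √(2·3)=2.449, North √(3·4)=3.464, West √(3·4)=3.464, Central √(3·4)=3.464, South √(1·2)=1.414.
Each quota rounded against its threshold gives Lowland 1, East 3, North 3, West 3, Central 3, South 2 (total 15).

Lowland 1; East 3; North 3; West 3; Central 3; South 2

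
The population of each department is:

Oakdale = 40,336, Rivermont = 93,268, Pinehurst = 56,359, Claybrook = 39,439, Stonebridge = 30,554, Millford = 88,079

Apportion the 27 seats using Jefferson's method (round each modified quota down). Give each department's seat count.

Standard divisor 348035/27 ≈ 12890.185; standard quotas: Oakdale 3.129, Rivermont 7.236, Pinehurst 4.372, Claybrook 3.060, Stonebridge 2.370, Millford 6.833.
Rounding down gives 3, 7, 4, 3, 2, 6 = 25 seats, so the divisor must be adjusted.
With modified divisor 11500: modified quotas Oakdale 3.507, Rivermont 8.110, Pinehurst 4.901, Claybrook 3.429, Stonebridge 2.657, Millford 7.659.
Rounding down: Oakdale 3, Rivermont 8, Pinehurst 4, Claybrook 3, Stonebridge 2, Millford 7 (total 27).

Oakdale=3, Rivermont=8, Pinehurst=4, Claybrook=3, Stonebridge=2, Millford=7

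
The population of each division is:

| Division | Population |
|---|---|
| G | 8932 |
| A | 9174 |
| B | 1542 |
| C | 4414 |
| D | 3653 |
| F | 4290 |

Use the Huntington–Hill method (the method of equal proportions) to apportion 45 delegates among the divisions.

With divisor 698: modified quotas G 12.797, A 13.143, B 2.209, C 6.324, D 5.234, F 6.146.
Geometric-mean thresholds: G √(12·13)=12.490, A √(13·14)=13.491, B √(2·3)=2.449, C √(6·7)=6.481, D √(5·6)=5.477, F √(6·7)=6.481.
Each quota rounded against its threshold gives G 13, A 13, B 2, C 6, D 5, F 6 (total 45).

G=13; A=13; B=2; C=6; D=5; F=6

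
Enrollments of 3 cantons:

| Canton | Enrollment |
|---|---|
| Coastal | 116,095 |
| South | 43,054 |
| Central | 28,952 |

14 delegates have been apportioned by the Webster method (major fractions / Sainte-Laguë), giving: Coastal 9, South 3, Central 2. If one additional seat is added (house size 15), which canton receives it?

South

Priority for the next seat is population ÷ (current seats + 0.5).
Priorities: Coastal 12220.526, South 12301.143, Central 11580.800.
Highest priority: South.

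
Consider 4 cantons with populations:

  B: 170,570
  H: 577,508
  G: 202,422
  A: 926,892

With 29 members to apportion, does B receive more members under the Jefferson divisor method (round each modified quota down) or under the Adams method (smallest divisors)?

Jefferson: B 2, H 9, G 3, A 15.
Adams: B 3, H 9, G 3, A 14.
B gets 2 under Jefferson and 3 under Adams.

Adams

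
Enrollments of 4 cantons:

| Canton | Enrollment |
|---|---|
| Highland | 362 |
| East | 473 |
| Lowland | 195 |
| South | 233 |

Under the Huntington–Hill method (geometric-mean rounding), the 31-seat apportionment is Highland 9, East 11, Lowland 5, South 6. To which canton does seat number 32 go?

East

Priority for the next seat is population ÷ (√(s·(s+1))).
Priorities: Highland 38.158, East 41.169, Lowland 35.602, South 35.953.
Highest priority: East.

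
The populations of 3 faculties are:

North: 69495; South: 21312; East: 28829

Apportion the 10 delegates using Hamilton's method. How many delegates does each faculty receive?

North: 6; South: 2; East: 2

The standard divisor is 119636/10 ≈ 11963.6.
Standard quotas: North 5.8089, South 1.7814, East 2.4097.
Lower quotas: North 5, South 1, East 2 (sum 8, leaving 2 seats).
Remainders in descending order: North 0.8089, South 0.7814, East 0.4097.
The surplus seats go to North, South.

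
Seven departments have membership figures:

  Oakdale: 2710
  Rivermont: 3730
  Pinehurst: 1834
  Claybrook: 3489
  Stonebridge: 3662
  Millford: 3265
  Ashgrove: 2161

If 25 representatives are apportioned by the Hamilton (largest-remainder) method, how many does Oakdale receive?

3

Total 20851; standard divisor 20851/25 ≈ 834.04.
Standard quotas: Oakdale 3.249, Rivermont 4.472, Pinehurst 2.199, Claybrook 4.183, Stonebridge 4.391, Millford 3.915, Ashgrove 2.591.
Lower quotas: Oakdale 3, Rivermont 4, Pinehurst 2, Claybrook 4, Stonebridge 4, Millford 3, Ashgrove 2 (sum 22, leaving 3 seats).
Remainders in descending order: Millford 0.915, Ashgrove 0.591, Rivermont 0.472, Stonebridge 0.391, Oakdale 0.249, Pinehurst 0.199, Claybrook 0.183.
The surplus seats go to Millford, Ashgrove, Rivermont.
Oakdale receives 3.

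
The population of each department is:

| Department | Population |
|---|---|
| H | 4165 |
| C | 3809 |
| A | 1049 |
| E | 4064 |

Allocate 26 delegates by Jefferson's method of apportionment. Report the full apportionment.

H 8, C 8, A 2, E 8

Standard divisor 13087/26 ≈ 503.346; standard quotas: H 8.275, C 7.567, A 2.084, E 8.074.
Rounding down gives 8, 7, 2, 8 = 25 seats, so the divisor must be adjusted.
With modified divisor 470: modified quotas H 8.862, C 8.104, A 2.232, E 8.647.
Rounding down: H 8, C 8, A 2, E 8 (total 26).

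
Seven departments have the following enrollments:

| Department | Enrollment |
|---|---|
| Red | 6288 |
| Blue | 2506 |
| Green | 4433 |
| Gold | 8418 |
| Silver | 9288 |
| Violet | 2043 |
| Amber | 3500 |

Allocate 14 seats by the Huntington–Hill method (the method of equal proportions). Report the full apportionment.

Red: 2, Blue: 1, Green: 2, Gold: 3, Silver: 4, Violet: 1, Amber: 1

With divisor 2624: modified quotas Red 2.396, Blue 0.955, Green 1.689, Gold 3.208, Silver 3.540, Violet 0.779, Amber 1.334.
Geometric-mean thresholds: Red √(2·3)=2.449, Blue (min 1), Green √(1·2)=1.414, Gold √(3·4)=3.464, Silver √(3·4)=3.464, Violet (min 1), Amber √(1·2)=1.414.
Each quota rounded against its threshold gives Red 2, Blue 1, Green 2, Gold 3, Silver 4, Violet 1, Amber 1 (total 14).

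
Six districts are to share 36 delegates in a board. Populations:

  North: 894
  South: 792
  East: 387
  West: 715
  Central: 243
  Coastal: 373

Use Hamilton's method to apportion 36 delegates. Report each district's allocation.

North: 9, South: 8, East: 4, West: 8, Central: 3, Coastal: 4

The standard divisor is 3404/36 ≈ 94.556.
Standard quotas: North 9.455, South 8.376, East 4.093, West 7.562, Central 2.570, Coastal 3.945.
Lower quotas: North 9, South 8, East 4, West 7, Central 2, Coastal 3 (sum 33, leaving 3 seats).
Remainders in descending order: Coastal 0.945, Central 0.570, West 0.562, North 0.455, South 0.376, East 0.093.
The surplus seats go to Coastal, Central, West.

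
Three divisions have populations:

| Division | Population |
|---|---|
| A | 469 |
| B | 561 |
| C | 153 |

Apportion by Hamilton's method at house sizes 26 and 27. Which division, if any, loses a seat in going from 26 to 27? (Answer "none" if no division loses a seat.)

At 26 seats: A 10, B 12, C 4.
At 27 seats: A 11, B 13, C 3.
C drops from 4 to 3.

C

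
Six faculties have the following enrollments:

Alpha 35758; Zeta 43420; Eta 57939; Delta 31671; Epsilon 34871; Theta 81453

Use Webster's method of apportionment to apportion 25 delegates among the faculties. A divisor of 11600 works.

Alpha=3; Zeta=4; Eta=5; Delta=3; Epsilon=3; Theta=7

With modified divisor 11600: modified quotas Alpha 3.083, Zeta 3.743, Eta 4.995, Delta 2.730, Epsilon 3.006, Theta 7.022.
Rounding to the nearest integer: Alpha 3, Zeta 4, Eta 5, Delta 3, Epsilon 3, Theta 7 (total 25).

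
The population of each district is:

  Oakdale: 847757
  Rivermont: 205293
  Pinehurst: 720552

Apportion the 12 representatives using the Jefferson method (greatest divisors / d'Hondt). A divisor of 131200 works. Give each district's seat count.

Oakdale 6; Rivermont 1; Pinehurst 5

With modified divisor 131200: modified quotas Oakdale 6.462, Rivermont 1.565, Pinehurst 5.492.
Rounding down: Oakdale 6, Rivermont 1, Pinehurst 5 (total 12).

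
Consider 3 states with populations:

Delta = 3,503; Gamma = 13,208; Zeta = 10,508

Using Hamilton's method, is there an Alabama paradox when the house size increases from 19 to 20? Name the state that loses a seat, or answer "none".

At 19 seats: Delta 3, Gamma 9, Zeta 7.
At 20 seats: Delta 2, Gamma 10, Zeta 8.
Delta drops from 3 to 2.

Delta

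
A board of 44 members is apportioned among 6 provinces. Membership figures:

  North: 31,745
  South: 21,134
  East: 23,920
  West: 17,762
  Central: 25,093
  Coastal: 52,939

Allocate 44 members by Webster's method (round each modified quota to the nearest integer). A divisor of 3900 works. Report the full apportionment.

North 8; South 5; East 6; West 5; Central 6; Coastal 14

With modified divisor 3900: modified quotas North 8.140, South 5.419, East 6.133, West 4.554, Central 6.434, Coastal 13.574.
Rounding to the nearest integer: North 8, South 5, East 6, West 5, Central 6, Coastal 14 (total 44).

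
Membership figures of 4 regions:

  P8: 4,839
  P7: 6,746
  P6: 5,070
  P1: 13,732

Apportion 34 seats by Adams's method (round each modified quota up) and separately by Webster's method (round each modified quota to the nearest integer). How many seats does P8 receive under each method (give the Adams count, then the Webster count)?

6 and 5

Adams: P8 6, P7 7, P6 6, P1 15.
Webster: P8 5, P7 8, P6 6, P1 15.
P8 gets 6 under Adams and 5 under Webster.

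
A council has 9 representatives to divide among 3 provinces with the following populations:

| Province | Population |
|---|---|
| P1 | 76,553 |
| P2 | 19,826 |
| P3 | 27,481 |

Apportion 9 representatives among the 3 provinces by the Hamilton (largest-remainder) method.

Standard divisor: 123860 ÷ 9 ≈ 13762.222.
Standard quotas: P1 5.5625, P2 1.4406, P3 1.9968.
Lower quotas: P1 5, P2 1, P3 1 (sum 7, leaving 2 seats).
Remainders in descending order: P3 0.9968, P1 0.5625, P2 0.4406.
The surplus seats go to P3, P1.

P1=6; P2=1; P3=2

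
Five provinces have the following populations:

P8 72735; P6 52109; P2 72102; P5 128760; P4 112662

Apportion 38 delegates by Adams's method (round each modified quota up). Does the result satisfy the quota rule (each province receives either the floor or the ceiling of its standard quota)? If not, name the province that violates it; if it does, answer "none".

none

Standard quotas: P8 6.305, P6 4.517, P2 6.250, P5 11.162, P4 9.766.
Adams allocation: P8 6, P6 5, P2 6, P5 11, P4 10.
Every allocation lies between the lower and upper quota.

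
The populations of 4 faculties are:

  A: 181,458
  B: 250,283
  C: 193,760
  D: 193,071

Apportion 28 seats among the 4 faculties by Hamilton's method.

Standard divisor: 818572 ÷ 28 ≈ 29234.714.
Standard quotas: A 6.2069, B 8.5612, C 6.6277, D 6.6042.
Lower quotas: A 6, B 8, C 6, D 6 (sum 26, leaving 2 seats).
Remainders in descending order: C 0.6277, D 0.6042, B 0.5612, A 0.2069.
Largest remainders: C, D receive the extra seats.

A=6, B=8, C=7, D=7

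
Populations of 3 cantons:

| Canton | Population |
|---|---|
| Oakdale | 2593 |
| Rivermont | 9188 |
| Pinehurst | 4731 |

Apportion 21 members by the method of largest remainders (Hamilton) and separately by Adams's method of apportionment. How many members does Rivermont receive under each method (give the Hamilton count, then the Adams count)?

Hamilton: Oakdale 3, Rivermont 12, Pinehurst 6.
Adams: Oakdale 4, Rivermont 11, Pinehurst 6.
Rivermont gets 12 under Hamilton and 11 under Adams.

12 and 11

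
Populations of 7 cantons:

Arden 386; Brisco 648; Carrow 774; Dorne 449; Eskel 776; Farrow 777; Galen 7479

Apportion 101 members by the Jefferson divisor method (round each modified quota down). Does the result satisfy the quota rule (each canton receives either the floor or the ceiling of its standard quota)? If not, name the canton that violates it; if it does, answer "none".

Galen

Standard quotas: Arden 3.453, Brisco 5.798, Carrow 6.925, Dorne 4.017, Eskel 6.943, Farrow 6.952, Galen 66.913.
Jefferson allocation: Arden 3, Brisco 5, Carrow 7, Dorne 4, Eskel 7, Farrow 7, Galen 68.
Galen has quota 66.913 (lower 66, upper 67) but receives 68 — outside the quota interval.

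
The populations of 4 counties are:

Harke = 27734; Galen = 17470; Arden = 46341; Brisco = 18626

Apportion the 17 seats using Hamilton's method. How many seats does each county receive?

Harke: 4, Galen: 3, Arden: 7, Brisco: 3

Total 110171; standard divisor 110171/17 ≈ 6480.647.
Standard quotas: Harke 4.2795, Galen 2.6957, Arden 7.1507, Brisco 2.8741.
Lower quotas: Harke 4, Galen 2, Arden 7, Brisco 2 (sum 15, leaving 2 seats).
Remainders in descending order: Brisco 0.8741, Galen 0.6957, Harke 0.2795, Arden 0.1507.
The surplus seats go to Brisco, Galen.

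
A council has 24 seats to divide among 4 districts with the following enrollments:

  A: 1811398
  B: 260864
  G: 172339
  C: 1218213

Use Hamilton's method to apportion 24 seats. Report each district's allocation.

A=13, B=2, G=1, C=8

Standard divisor: 3462814 ÷ 24 ≈ 144283.917.
Standard quotas: A 12.5544, B 1.8080, G 1.1944, C 8.4432.
Lower quotas: A 12, B 1, G 1, C 8 (sum 22, leaving 2 seats).
Remainders in descending order: B 0.8080, A 0.5544, C 0.4432, G 0.1944.
The surplus seats go to B, A.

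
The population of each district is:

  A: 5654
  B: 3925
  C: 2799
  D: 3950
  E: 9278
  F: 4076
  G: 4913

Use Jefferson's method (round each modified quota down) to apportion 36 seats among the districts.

A=6, B=4, C=3, D=4, E=10, F=4, G=5

Standard divisor 34595/36 ≈ 960.972; standard quotas: A 5.884, B 4.084, C 2.913, D 4.110, E 9.655, F 4.242, G 5.113.
Rounding down gives 5, 4, 2, 4, 9, 4, 5 = 33 seats, so the divisor must be adjusted.
With modified divisor 900: modified quotas A 6.282, B 4.361, C 3.110, D 4.389, E 10.309, F 4.529, G 5.459.
Rounding down: A 6, B 4, C 3, D 4, E 10, F 4, G 5 (total 36).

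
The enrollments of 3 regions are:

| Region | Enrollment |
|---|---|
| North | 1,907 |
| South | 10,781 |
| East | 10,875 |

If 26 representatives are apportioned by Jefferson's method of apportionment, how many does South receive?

12

Standard divisor 23563/26 ≈ 906.269; standard quotas: North 2.104, South 11.896, East 12.000.
Rounding down gives 2, 11, 11 = 24 seats, so the divisor must be adjusted.
With modified divisor 870: modified quotas North 2.192, South 12.392, East 12.500.
Rounding down: North 2, South 12, East 12 (total 26).
South receives 12.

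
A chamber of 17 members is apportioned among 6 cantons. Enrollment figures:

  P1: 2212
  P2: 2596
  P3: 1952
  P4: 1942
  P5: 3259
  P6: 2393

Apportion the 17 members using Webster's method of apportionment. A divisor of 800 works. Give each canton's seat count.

With modified divisor 800: modified quotas P1 2.765, P2 3.245, P3 2.440, P4 2.428, P5 4.074, P6 2.991.
Rounding to the nearest integer: P1 3, P2 3, P3 2, P4 2, P5 4, P6 3 (total 17).

P1=3, P2=3, P3=2, P4=2, P5=4, P6=3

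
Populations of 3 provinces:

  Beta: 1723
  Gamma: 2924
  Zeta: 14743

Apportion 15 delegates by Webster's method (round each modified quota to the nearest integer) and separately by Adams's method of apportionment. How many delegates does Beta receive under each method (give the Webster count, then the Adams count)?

1 and 2

Webster: Beta 1, Gamma 2, Zeta 12.
Adams: Beta 2, Gamma 2, Zeta 11.
Beta gets 1 under Webster and 2 under Adams.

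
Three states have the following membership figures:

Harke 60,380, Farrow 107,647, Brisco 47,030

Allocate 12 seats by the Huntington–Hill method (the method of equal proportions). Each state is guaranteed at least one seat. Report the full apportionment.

Harke 3; Farrow 6; Brisco 3

With divisor 18315: modified quotas Harke 3.297, Farrow 5.878, Brisco 2.568.
Geometric-mean thresholds: Harke √(3·4)=3.464, Farrow √(5·6)=5.477, Brisco √(2·3)=2.449.
Each quota rounded against its threshold gives Harke 3, Farrow 6, Brisco 3 (total 12).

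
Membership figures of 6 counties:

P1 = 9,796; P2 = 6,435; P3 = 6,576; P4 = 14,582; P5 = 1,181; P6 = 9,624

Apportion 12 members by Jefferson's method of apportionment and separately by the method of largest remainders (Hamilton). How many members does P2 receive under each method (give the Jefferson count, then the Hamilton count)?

1 and 2

Jefferson: P1 3, P2 1, P3 2, P4 4, P5 0, P6 2.
Hamilton: P1 2, P2 2, P3 2, P4 4, P5 0, P6 2.
P2 gets 1 under Jefferson and 2 under Hamilton.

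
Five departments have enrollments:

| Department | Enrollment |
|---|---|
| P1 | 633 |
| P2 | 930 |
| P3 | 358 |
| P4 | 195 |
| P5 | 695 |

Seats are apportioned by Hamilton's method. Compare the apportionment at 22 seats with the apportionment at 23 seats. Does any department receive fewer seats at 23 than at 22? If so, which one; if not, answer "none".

P4

At 22 seats: P1 5, P2 7, P3 3, P4 2, P5 5.
At 23 seats: P1 5, P2 8, P3 3, P4 1, P5 6.
P4 drops from 2 to 1.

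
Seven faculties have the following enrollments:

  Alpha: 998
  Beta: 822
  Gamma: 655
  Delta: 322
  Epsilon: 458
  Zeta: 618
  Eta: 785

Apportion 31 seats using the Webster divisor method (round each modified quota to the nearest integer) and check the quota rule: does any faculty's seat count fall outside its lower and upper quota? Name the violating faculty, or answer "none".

none

Standard quotas: Alpha 6.642, Beta 5.471, Gamma 4.359, Delta 2.143, Epsilon 3.048, Zeta 4.113, Eta 5.224.
Webster allocation: Alpha 7, Beta 6, Gamma 4, Delta 2, Epsilon 3, Zeta 4, Eta 5.
Every allocation lies between the lower and upper quota.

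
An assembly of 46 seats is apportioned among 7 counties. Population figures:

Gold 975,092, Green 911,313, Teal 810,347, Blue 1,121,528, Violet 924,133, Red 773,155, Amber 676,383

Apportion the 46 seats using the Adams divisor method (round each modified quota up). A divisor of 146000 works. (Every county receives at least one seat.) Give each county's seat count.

Gold 7, Green 7, Teal 6, Blue 8, Violet 7, Red 6, Amber 5

With modified divisor 146000: modified quotas Gold 6.679, Green 6.242, Teal 5.550, Blue 7.682, Violet 6.330, Red 5.296, Amber 4.633.
Rounding up: Gold 7, Green 7, Teal 6, Blue 8, Violet 7, Red 6, Amber 5 (total 46).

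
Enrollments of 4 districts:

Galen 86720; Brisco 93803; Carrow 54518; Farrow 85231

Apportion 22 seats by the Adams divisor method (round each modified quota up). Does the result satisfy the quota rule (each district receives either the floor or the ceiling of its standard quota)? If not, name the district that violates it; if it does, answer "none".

none

Standard quotas: Galen 5.957, Brisco 6.443, Carrow 3.745, Farrow 5.855.
Adams allocation: Galen 6, Brisco 6, Carrow 4, Farrow 6.
Every allocation lies between the lower and upper quota.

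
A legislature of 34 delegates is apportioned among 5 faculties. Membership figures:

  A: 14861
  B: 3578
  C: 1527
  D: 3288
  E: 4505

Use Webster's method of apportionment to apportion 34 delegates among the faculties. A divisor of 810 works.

A=18, B=4, C=2, D=4, E=6

With modified divisor 810: modified quotas A 18.347, B 4.417, C 1.885, D 4.059, E 5.562.
Rounding to the nearest integer: A 18, B 4, C 2, D 4, E 6 (total 34).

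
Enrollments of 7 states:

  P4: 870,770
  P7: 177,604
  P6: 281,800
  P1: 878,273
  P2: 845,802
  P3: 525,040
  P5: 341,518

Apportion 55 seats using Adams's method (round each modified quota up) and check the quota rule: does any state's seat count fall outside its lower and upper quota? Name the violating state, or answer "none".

none

Standard quotas: P4 12.215, P7 2.491, P6 3.953, P1 12.320, P2 11.865, P3 7.365, P5 4.791.
Adams allocation: P4 12, P7 3, P6 4, P1 12, P2 12, P3 7, P5 5.
Every allocation lies between the lower and upper quota.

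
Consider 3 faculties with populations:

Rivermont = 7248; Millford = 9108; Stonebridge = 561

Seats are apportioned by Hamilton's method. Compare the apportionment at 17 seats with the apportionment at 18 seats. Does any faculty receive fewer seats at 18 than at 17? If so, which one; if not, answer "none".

Stonebridge

At 17 seats: Rivermont 7, Millford 9, Stonebridge 1.
At 18 seats: Rivermont 8, Millford 10, Stonebridge 0.
Stonebridge drops from 1 to 0.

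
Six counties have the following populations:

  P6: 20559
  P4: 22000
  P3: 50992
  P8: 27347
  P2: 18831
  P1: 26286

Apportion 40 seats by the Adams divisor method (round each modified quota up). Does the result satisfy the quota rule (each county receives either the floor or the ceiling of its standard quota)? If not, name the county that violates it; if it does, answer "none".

none

Standard quotas: P6 4.954, P4 5.301, P3 12.286, P8 6.589, P2 4.537, P1 6.333.
Adams allocation: P6 5, P4 5, P3 12, P8 7, P2 5, P1 6.
Every allocation lies between the lower and upper quota.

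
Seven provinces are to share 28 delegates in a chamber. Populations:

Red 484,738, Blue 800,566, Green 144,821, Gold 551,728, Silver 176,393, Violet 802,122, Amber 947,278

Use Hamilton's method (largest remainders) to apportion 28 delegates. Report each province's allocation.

Total 3907646; standard divisor 3907646/28 ≈ 139558.786.
Standard quotas: Red 3.4734, Blue 5.7364, Green 1.0377, Gold 3.9534, Silver 1.2639, Violet 5.7476, Amber 6.7877.
Lower quotas: Red 3, Blue 5, Green 1, Gold 3, Silver 1, Violet 5, Amber 6 (sum 24, leaving 4 seats).
Remainders in descending order: Gold 0.9534, Amber 0.7877, Violet 0.7476, Blue 0.7364, Red 0.4734, Silver 0.2639, Green 0.0377.
The surplus seats go to Gold, Amber, Violet, Blue.

Red 3; Blue 6; Green 1; Gold 4; Silver 1; Violet 6; Amber 7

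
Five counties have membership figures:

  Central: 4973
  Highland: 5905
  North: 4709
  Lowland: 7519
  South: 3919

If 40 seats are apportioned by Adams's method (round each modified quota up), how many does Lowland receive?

Standard divisor 27025/40 ≈ 675.625; standard quotas: Central 7.361, Highland 8.740, North 6.970, Lowland 11.129, South 5.801.
Rounding up gives 8, 9, 7, 12, 6 = 42 seats, so the divisor must be adjusted.
With modified divisor 720: modified quotas Central 6.907, Highland 8.201, North 6.540, Lowland 10.443, South 5.443.
Rounding up: Central 7, Highland 9, North 7, Lowland 11, South 6 (total 40).
Lowland receives 11.

11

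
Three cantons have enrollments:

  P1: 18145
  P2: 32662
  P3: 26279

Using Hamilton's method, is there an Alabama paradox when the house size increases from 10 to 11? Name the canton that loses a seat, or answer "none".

At 10 seats: P1 2, P2 4, P3 4.
At 11 seats: P1 2, P2 5, P3 4.
No canton's allocation decreased.

none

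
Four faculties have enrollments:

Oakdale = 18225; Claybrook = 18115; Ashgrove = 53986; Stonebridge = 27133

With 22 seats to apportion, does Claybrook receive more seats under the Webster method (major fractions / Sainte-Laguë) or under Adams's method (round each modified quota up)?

Adams

Webster: Oakdale 4, Claybrook 3, Ashgrove 10, Stonebridge 5.
Adams: Oakdale 4, Claybrook 4, Ashgrove 9, Stonebridge 5.
Claybrook gets 3 under Webster and 4 under Adams.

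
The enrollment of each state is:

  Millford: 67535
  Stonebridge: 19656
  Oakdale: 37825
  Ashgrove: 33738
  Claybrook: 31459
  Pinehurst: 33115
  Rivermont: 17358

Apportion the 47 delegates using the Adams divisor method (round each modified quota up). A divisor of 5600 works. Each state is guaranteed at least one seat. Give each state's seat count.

With modified divisor 5600: modified quotas Millford 12.060, Stonebridge 3.510, Oakdale 6.754, Ashgrove 6.025, Claybrook 5.618, Pinehurst 5.913, Rivermont 3.100.
Rounding up: Millford 13, Stonebridge 4, Oakdale 7, Ashgrove 7, Claybrook 6, Pinehurst 6, Rivermont 4 (total 47).

Millford 13, Stonebridge 4, Oakdale 7, Ashgrove 7, Claybrook 6, Pinehurst 6, Rivermont 4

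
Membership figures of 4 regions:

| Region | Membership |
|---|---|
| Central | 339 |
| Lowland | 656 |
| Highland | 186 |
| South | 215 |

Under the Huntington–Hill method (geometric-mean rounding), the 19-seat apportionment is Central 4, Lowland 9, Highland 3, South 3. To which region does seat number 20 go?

Priority for the next seat is population ÷ (√(s·(s+1))).
Priorities: Central 75.803, Lowland 69.148, Highland 53.694, South 62.065.
Highest priority: Central.

Central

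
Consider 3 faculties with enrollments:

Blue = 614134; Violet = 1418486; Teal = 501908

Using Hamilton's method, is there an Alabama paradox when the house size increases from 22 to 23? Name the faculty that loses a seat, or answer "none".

At 22 seats: Blue 5, Violet 12, Teal 5.
At 23 seats: Blue 6, Violet 13, Teal 4.
Teal drops from 5 to 4.

Teal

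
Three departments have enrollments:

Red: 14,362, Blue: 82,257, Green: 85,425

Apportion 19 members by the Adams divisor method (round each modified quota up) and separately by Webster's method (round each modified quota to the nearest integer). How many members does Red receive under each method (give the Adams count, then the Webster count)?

2 and 1

Adams: Red 2, Blue 8, Green 9.
Webster: Red 1, Blue 9, Green 9.
Red gets 2 under Adams and 1 under Webster.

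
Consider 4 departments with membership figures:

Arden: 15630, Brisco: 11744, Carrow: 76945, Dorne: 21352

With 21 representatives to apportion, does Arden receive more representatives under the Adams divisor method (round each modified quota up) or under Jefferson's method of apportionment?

Adams

Adams: Arden 3, Brisco 2, Carrow 12, Dorne 4.
Jefferson: Arden 2, Brisco 2, Carrow 14, Dorne 3.
Arden gets 3 under Adams and 2 under Jefferson.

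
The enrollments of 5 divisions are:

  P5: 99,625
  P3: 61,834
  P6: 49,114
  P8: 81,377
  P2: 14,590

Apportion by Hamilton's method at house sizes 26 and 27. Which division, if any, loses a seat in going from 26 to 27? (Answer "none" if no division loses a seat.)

At 26 seats: P5 9, P3 5, P6 4, P8 7, P2 1.
At 27 seats: P5 9, P3 6, P6 4, P8 7, P2 1.
No division's allocation decreased.

none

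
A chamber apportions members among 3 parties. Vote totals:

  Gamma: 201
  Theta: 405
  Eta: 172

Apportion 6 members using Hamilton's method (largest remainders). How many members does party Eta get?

Standard divisor: 778 ÷ 6 ≈ 129.667.
Standard quotas: Gamma 1.550, Theta 3.123, Eta 1.326.
Lower quotas: Gamma 1, Theta 3, Eta 1 (sum 5, leaving 1 seat).
Remainders in descending order: Gamma 0.550, Eta 0.326, Theta 0.123.
Largest remainder: Gamma receives the extra seat.
Eta receives 1.

1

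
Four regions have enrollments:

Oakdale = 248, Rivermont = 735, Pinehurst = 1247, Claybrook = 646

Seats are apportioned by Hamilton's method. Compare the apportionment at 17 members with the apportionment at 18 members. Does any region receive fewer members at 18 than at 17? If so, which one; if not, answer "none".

Oakdale

At 17 seats: Oakdale 2, Rivermont 4, Pinehurst 7, Claybrook 4.
At 18 seats: Oakdale 1, Rivermont 5, Pinehurst 8, Claybrook 4.
Oakdale drops from 2 to 1.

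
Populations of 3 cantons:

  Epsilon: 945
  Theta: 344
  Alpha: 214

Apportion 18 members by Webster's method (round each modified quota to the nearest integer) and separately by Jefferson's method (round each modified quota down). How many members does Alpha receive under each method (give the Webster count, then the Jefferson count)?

3 and 2

Webster: Epsilon 11, Theta 4, Alpha 3.
Jefferson: Epsilon 12, Theta 4, Alpha 2.
Alpha gets 3 under Webster and 2 under Jefferson.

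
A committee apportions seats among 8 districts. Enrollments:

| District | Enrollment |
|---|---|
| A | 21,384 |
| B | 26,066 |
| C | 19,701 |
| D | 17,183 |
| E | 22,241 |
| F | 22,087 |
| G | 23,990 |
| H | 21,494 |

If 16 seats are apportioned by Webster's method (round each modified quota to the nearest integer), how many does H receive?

2

Standard divisor 174146/16 ≈ 10884.125; standard quotas: A 1.965, B 2.395, C 1.810, D 1.579, E 2.043, F 2.029, G 2.204, H 1.975.
Rounding to the nearest integer gives A 2, B 2, C 2, D 2, E 2, F 2, G 2, H 2 — total 16, matching the house size, so no adjustment is needed.
H receives 2.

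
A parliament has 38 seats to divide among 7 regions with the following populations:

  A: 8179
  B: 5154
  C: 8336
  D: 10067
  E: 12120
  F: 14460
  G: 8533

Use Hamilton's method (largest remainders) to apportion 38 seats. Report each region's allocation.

A=4, B=3, C=5, D=6, E=7, F=8, G=5

The standard divisor is 66849/38 ≈ 1759.184.
Standard quotas: A 4.6493, B 2.9298, C 4.7386, D 5.7225, E 6.8896, F 8.2197, G 4.8505.
Lower quotas: A 4, B 2, C 4, D 5, E 6, F 8, G 4 (sum 33, leaving 5 seats).
Remainders in descending order: B 0.9298, E 0.8896, G 0.8505, C 0.7386, D 0.7225, A 0.6493, F 0.2197.
The surplus seats go to B, E, G, C, D.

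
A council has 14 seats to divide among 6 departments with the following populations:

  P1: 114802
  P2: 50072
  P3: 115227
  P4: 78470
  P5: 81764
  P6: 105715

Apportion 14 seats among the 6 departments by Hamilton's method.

Total 546050; standard divisor 546050/14 ≈ 39003.571.
Standard quotas: P1 2.9434, P2 1.2838, P3 2.9543, P4 2.0119, P5 2.0963, P6 2.7104.
Lower quotas: P1 2, P2 1, P3 2, P4 2, P5 2, P6 2 (sum 11, leaving 3 seats).
Remainders in descending order: P3 0.9543, P1 0.9434, P6 0.7104, P2 0.2838, P5 0.0963, P4 0.0119.
Largest remainders: P3, P1, P6 receive the extra seats.

P1: 3; P2: 1; P3: 3; P4: 2; P5: 2; P6: 3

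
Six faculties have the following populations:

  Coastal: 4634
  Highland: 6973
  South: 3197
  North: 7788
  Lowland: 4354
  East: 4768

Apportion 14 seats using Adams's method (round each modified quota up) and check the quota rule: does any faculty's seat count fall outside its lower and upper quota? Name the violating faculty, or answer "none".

Standard quotas: Coastal 2.046, Highland 3.078, South 1.411, North 3.438, Lowland 1.922, East 2.105.
Adams allocation: Coastal 2, Highland 3, South 2, North 3, Lowland 2, East 2.
Every allocation lies between the lower and upper quota.

none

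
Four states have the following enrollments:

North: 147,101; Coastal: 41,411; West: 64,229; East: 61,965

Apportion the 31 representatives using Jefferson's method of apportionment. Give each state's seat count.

North: 15, Coastal: 4, West: 6, East: 6

Standard divisor 314706/31 ≈ 10151.806; standard quotas: North 14.490, Coastal 4.079, West 6.327, East 6.104.
Rounding down gives 14, 4, 6, 6 = 30 seats, so the divisor must be adjusted.
With modified divisor 9500: modified quotas North 15.484, Coastal 4.359, West 6.761, East 6.523.
Rounding down: North 15, Coastal 4, West 6, East 6 (total 31).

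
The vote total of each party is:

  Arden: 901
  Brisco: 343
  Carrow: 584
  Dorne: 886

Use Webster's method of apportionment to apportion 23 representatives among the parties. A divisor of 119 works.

With modified divisor 119: modified quotas Arden 7.571, Brisco 2.882, Carrow 4.908, Dorne 7.445.
Rounding to the nearest integer: Arden 8, Brisco 3, Carrow 5, Dorne 7 (total 23).

Arden: 8; Brisco: 3; Carrow: 5; Dorne: 7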